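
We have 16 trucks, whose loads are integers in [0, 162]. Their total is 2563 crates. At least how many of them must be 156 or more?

12

Suppose at most 16 − j of them reach 156; then j values are ≤ 155 and the rest ≤ 162.
The total is then ≤ 155·j + 162·(16 − j) = 2592 − 7j. For this to be ≥ 2563 we need j ≤ 4, so at least 16 − 4 = 12 must reach 156.
Exactly 12 works: 12 values at 162 and 4 at 155 total 2564; lower one of the high values by 1 (still ≥ 156) to hit 2563.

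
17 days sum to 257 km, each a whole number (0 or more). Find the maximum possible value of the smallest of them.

15

The 17 values sum to 257, so their minimum is at most ⌊257/17⌋ = 15.
Achievable: 15 of them at 15 and 2 at 16 total 257.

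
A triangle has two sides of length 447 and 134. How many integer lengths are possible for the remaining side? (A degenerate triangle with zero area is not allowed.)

The triangle inequality gives |447 − 134| < c < 447 + 134, i.e. 313 < c < 581.
So c can be any integer from 314 to 580: 267 values.

267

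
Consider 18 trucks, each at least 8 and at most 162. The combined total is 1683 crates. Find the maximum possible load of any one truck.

Maximizing one value means minimizing the remaining 17.
The other 17 contribute at least 17 × 8 = 136, leaving at most 1683 − 136 = 1547.
But each truck is capped at 162, so the maximum is 162.
Achievable: one at 162 and the other 17 totalling 1521, which fits since 17 × 8 ≤ 1521 ≤ 17 × 162.

162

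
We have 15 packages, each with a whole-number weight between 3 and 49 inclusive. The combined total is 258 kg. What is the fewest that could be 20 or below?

4

If only k of them are at most 20, the other 15 − k are at least 21, so the total is at least (15 − k)·21 + k·3.
This is ≤ 258, so (15 − k)·21 + 3k ≤ 258, which gives k ≥ 4.
Exactly 4 works: 4 values at 3 and 11 at 21 total 243; raise one of the low values by 15 (still ≤ 20) to hit 258.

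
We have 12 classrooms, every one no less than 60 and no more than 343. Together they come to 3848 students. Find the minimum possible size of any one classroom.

75

To make one classroom as small as possible, make the other 11 as large as possible.
The other 11 contribute at most 11 × 343 = 3773, leaving at least 3848 − 3773 = 75.
Since 75 ≥ 60, this is achievable: one at 75 and 11 at 343.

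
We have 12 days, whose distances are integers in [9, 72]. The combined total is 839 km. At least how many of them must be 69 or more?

6

If only k of them are at least 69, the other 12 − k are at most 68, so the total is at most k·72 + (12 − k)·68.
This must reach 839, so k·72 + (12 − k)·68 ≥ 839, giving k ≥ 6.
Exactly 6 works: 6 values at 72 and 6 at 68 total 840; lower one of the high values by 1 (still ≥ 69) to hit 839.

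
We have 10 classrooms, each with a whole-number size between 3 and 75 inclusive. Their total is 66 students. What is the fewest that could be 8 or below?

If only k of them are at most 8, the other 10 − k are at least 9, so the total is at least (10 − k)·9 + k·3.
This is ≤ 66, so (10 − k)·9 + 3k ≤ 66, which gives k ≥ 4.
Exactly 4 works: 4 values at 3 and 6 at 9 total 66.

4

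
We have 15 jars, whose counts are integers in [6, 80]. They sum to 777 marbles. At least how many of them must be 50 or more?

2

Suppose at most 15 − j of them reach 50; then j values are ≤ 49 and the rest ≤ 80.
The total is then ≤ 49·j + 80·(15 − j) = 1200 − 31j. For this to be ≥ 777 we need j ≤ 13, so at least 15 − 13 = 2 must reach 50.
Exactly 2 works: 2 values at 80 and 13 at 49 total 797; lower one of the high values by 20 (still ≥ 50) to hit 777.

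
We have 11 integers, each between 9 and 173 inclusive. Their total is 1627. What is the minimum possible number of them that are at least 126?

6

Suppose at most 11 − j of them reach 126; then j values are ≤ 125 and the rest ≤ 173.
The total is then ≤ 125·j + 173·(11 − j) = 1903 − 48j. For this to be ≥ 1627 we need j ≤ 5, so at least 11 − 5 = 6 must reach 126.
Exactly 6 works: 6 values at 173 and 5 at 125 total 1663; lower one of the high values by 36 (still ≥ 126) to hit 1627.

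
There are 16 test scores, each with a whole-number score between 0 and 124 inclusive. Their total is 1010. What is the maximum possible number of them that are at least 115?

8

With k values at 115 or above and the rest at least 0, the sum is at least 0 + 115k.
Since the sum is 1010, we need 115k ≤ 1010, i.e. k ≤ 8.
k = 8 is achieved by 8 values at 115 and 8 at 0, total 920; add 90 to one value (staying below 115) to reach 1010.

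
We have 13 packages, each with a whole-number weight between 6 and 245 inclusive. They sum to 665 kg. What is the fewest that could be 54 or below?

Each value above 54 is at least 55, contributing at least 55 − 6 = 49 above the floor 6.
The sum exceeds the floor total 78 by 587, so at most ⌊587/49⌋ = 11 exceed 54, and at least 2 are ≤ 54.
Exactly 2 works: 2 values at 6 and 11 at 55 total 617; raise one of the low values by 48 (still ≤ 54) to hit 665.

2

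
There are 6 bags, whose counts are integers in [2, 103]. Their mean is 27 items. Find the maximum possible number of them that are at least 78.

1

The total is 6 × 27 = 162.
Suppose k of them are at least 78. Those contribute at least 78 each and the other 6 − k at least 2 each.
So the total is at least 78k + 2(6 − k) = 12 + 76k. This must be ≤ 162, giving k ≤ 1.
k = 1 is achieved by 1 value at 78 and 5 at 2, total 88; add 74 to one value (staying below 78) to reach 162.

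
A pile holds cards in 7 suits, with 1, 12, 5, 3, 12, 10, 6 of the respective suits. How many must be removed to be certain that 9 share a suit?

In the worst case you take as many as possible of each suit without reaching 9: 1 + 8 + 5 + 3 + 8 + 8 + 6 = 39.
The next one must give 9 of some suit, so 39 + 1 = 40.

40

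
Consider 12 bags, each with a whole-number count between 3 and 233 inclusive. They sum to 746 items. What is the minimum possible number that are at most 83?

Each value above 83 is at least 84, contributing at least 84 − 3 = 81 above the floor 3.
The sum exceeds the floor total 36 by 710, so at most ⌊710/81⌋ = 8 exceed 83, and at least 4 are ≤ 83.
Exactly 4 works: 4 values at 3 and 8 at 84 total 684; raise one of the low values by 62 (still ≤ 83) to hit 746.

4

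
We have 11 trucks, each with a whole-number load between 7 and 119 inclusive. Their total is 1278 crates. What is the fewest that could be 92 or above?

Each value short of 92 is at most 91, costing at least 119 − 91 = 28 against the maximum total of 1309.
We can afford to lose at most 1309 − 1278 = 31, so at most ⌊31/28⌋ = 1 fall short, and at least 10 are ≥ 92.
Exactly 10 works: 10 values at 119 and 1 at 91 total 1281; lower one of the high values by 3 (still ≥ 92) to hit 1278.

10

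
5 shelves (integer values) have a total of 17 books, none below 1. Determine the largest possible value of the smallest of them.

3

If every one of the 5 were at least 4, the total would be at least 5 × 4 = 20 > 17.
Taking 3 copies of 3 and 2 copies of 4 gives exactly 17, so 3 is attained.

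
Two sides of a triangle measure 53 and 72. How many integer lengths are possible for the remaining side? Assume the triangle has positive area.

105

The triangle inequality gives |53 − 72| < c < 53 + 72, i.e. 19 < c < 125.
So c can be any integer from 20 to 124: 105 values.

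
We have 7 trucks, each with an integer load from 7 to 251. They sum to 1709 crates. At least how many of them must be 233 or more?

Each value short of 233 is at most 232, costing at least 251 − 232 = 19 against the maximum total of 1757.
We can afford to lose at most 1757 − 1709 = 48, so at most ⌊48/19⌋ = 2 fall short, and at least 5 are ≥ 233.
Exactly 5 works: 5 values at 251 and 2 at 232 total 1719; lower one of the high values by 10 (still ≥ 233) to hit 1709.

5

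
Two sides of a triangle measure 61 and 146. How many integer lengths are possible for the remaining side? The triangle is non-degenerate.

The triangle inequality gives |61 − 146| < c < 61 + 146, i.e. 85 < c < 207.
So c can be any integer from 86 to 206: 121 values.

121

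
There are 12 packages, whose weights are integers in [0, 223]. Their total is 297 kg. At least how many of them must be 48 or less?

Each value above 48 is at least 49, contributing at least 49 − 0 = 49 above the floor 0.
The sum exceeds the floor total 0 by 297, so at most ⌊297/49⌋ = 6 exceed 48, and at least 6 are ≤ 48.
Exactly 6 works: 6 values at 0 and 6 at 49 total 294; raise one of the low values by 3 (still ≤ 48) to hit 297.

6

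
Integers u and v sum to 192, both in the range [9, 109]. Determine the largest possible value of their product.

9216

uv = u(192 − u) is maximized when u is as near 192/2 as the bounds allow.
Taking u = 96 and v = 96 (both in [9, 109]) gives uv = 9216.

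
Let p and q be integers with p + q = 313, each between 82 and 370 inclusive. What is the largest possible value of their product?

For a fixed sum, the product pq is largest when p and q are as close as possible.
Taking p = 156 and q = 157 (both in [82, 370]) gives pq = 24492.

24492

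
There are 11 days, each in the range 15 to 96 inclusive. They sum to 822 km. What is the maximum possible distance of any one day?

96

Maximizing one value means minimizing the remaining 10.
The other 10 contribute at least 10 × 15 = 150, leaving at most 822 − 150 = 672.
But each day is capped at 96, so the maximum is 96.
Achievable: one at 96 and the other 10 totalling 726, which fits since 10 × 15 ≤ 726 ≤ 10 × 96.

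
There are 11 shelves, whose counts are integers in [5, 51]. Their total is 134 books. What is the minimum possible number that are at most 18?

6

Each value above 18 is at least 19, contributing at least 19 − 5 = 14 above the floor 5.
The sum exceeds the floor total 55 by 79, so at most ⌊79/14⌋ = 5 exceed 18, and at least 6 are ≤ 18.
Exactly 6 works: 6 values at 5 and 5 at 19 total 125; raise one of the low values by 9 (still ≤ 18) to hit 134.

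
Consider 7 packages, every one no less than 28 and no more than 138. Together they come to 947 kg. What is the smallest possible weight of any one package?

To make one package as small as possible, make the other 6 as large as possible.
The other 6 contribute at most 6 × 138 = 828, leaving at least 947 − 828 = 119.
Since 119 ≥ 28, this is achievable: one at 119 and 6 at 138.

119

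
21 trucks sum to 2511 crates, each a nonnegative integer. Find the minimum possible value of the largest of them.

The average is 2511/21 > 119, so not all 21 can be 119 or less; the largest is ≥ 120.
Taking 9 copies of 119 and 12 copies of 120 gives exactly 2511, so 120 is attained.

120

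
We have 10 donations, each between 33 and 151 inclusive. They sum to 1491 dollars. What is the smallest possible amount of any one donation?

132

Minimizing one value means maximizing the remaining 9.
The other 9 contribute at most 9 × 151 = 1359, leaving at least 1491 − 1359 = 132.
Since 132 ≥ 33, this is achievable: one at 132 and 9 at 151.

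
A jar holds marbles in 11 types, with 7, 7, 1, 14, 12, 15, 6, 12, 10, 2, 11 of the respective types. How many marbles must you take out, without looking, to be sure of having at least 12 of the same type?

In the worst case you take as many as possible of each type without reaching 12: 7 + 7 + 1 + 11 + 11 + 11 + 6 + 11 + 10 + 2 + 11 = 88.
The next one must give 12 of some type, so 88 + 1 = 89.

89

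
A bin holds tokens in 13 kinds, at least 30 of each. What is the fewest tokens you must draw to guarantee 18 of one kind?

222

You could draw 17 of every kind without reaching 18 of any — 221 in all.
One more forces 18 of some kind, so 221 + 1 = 222.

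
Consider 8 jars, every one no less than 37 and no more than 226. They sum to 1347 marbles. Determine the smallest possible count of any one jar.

To make one jar as small as possible, make the other 7 as large as possible.
The other 7 can take up 7 × 226 = 1582 ≥ 1347 − 37, so one jar can sit at its floor of 37.
Achievable: one at 37 and the other 7 totalling 1310, which fits since 7 × 37 ≤ 1310 ≤ 7 × 226.

37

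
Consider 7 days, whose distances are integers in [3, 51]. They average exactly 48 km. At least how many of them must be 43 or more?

5

The total is 7 × 48 = 336.
If only k of them are at least 43, the other 7 − k are at most 42, so the total is at most k·51 + (7 − k)·42.
This must reach 336, so k·51 + (7 − k)·42 ≥ 336, giving k ≥ 5.
Exactly 5 works: 5 values at 51 and 2 at 42 total 339; lower one of the high values by 3 (still ≥ 43) to hit 336.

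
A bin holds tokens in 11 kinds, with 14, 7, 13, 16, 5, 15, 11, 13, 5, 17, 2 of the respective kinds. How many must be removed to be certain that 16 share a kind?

In the worst case you take as many as possible of each kind without reaching 16: 14 + 7 + 13 + 15 + 5 + 15 + 11 + 13 + 5 + 15 + 2 = 115.
The next one must give 16 of some kind, so 115 + 1 = 116.

116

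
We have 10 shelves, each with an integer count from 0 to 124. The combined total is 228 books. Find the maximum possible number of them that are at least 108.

2

If k of the values are ≥ 108, the total is ≥ 108k + 0(10 − k).
Setting 108k + 0(10 − k) ≤ 228 gives 108k ≤ 228, so k ≤ 2.
k = 2 is achieved by 2 values at 108 and 8 at 0, total 216; add 12 to one value (staying below 108) to reach 228.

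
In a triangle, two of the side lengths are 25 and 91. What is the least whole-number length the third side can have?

67

The third side must exceed |25 − 91| = 66.
The smallest integer above 66 is 67.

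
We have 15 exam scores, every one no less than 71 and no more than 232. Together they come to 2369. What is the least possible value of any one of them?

To make one score as small as possible, make the other 14 as large as possible.
The other 14 can take up 14 × 232 = 3248 ≥ 2369 − 71, so one score can sit at its floor of 71.
Achievable: one at 71 and the other 14 totalling 2298, which fits since 14 × 71 ≤ 2298 ≤ 14 × 232.

71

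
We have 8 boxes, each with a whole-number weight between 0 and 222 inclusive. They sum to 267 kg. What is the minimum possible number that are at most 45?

3

Each value above 45 is at least 46, contributing at least 46 − 0 = 46 above the floor 0.
The sum exceeds the floor total 0 by 267, so at most ⌊267/46⌋ = 5 exceed 45, and at least 3 are ≤ 45.
Exactly 3 works: 3 values at 0 and 5 at 46 total 230; raise one of the low values by 37 (still ≤ 45) to hit 267.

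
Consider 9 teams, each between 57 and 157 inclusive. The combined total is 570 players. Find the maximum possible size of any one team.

114

To make one team as large as possible, make the other 8 as small as possible.
The other 8 contribute at least 8 × 57 = 456, leaving at most 570 − 456 = 114.
Since 114 ≤ 157, this is achievable: one at 114 and 8 at 57.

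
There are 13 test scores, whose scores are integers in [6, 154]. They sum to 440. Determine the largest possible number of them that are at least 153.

2

Suppose k of them are at least 153. Those contribute at least 153 each and the other 13 − k at least 6 each.
So the total is at least 153k + 6(13 − k) = 78 + 147k. This must be ≤ 440, giving k ≤ 2.
k = 2 is achieved by 2 values at 153 and 11 at 6, total 372; add 68 to one value (staying below 153) to reach 440.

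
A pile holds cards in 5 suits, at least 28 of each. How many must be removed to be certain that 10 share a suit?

In the worst case you draw 9 of each of the 5 suits: 5 × 9 = 45.
One more forces 10 of some suit, so 45 + 1 = 46.

46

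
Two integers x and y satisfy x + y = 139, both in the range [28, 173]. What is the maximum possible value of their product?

4830

With x + y fixed, xy peaks when the two are closest together.
Taking x = 69 and y = 70 (both in [28, 173]) gives xy = 4830.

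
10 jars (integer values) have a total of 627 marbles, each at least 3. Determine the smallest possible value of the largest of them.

Some value must be at least ⌈627/10⌉ = 63, since 10 × 62 = 620 < 627.
Taking 3 copies of 62 and 7 copies of 63 gives exactly 627, so 63 is attained.

63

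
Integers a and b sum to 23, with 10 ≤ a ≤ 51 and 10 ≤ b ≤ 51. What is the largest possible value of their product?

With a + b fixed, ab peaks when the two are closest together.
Taking a = 11 and b = 12 (both in [10, 51]) gives ab = 132.

132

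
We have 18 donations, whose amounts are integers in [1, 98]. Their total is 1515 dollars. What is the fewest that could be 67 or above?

11

If only k of them are at least 67, the other 18 − k are at most 66, so the total is at most k·98 + (18 − k)·66.
This must reach 1515, so k·98 + (18 − k)·66 ≥ 1515, giving k ≥ 11.
Exactly 11 works: 11 values at 98 and 7 at 66 total 1540; lower one of the high values by 25 (still ≥ 67) to hit 1515.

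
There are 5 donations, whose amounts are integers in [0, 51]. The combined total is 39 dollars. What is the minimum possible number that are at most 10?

2

Let j be the number exceeding 10. Then the total is ≥ 11·j + 0·(5 − j) = 0 + 11j.
So 11j ≤ 39 and j ≤ 3; hence at least 5 − 3 = 2 are ≤ 10.
Exactly 2 works: 2 values at 0 and 3 at 11 total 33; raise one of the low values by 6 (still ≤ 10) to hit 39.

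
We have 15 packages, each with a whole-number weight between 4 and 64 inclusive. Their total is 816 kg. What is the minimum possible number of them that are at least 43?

Suppose at most 15 − j of them reach 43; then j values are ≤ 42 and the rest ≤ 64.
The total is then ≤ 42·j + 64·(15 − j) = 960 − 22j. For this to be ≥ 816 we need j ≤ 6, so at least 15 − 6 = 9 must reach 43.
Exactly 9 works: 9 values at 64 and 6 at 42 total 828; lower one of the high values by 12 (still ≥ 43) to hit 816.

9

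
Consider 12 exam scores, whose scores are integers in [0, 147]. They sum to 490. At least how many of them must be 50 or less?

3

If only k of them are at most 50, the other 12 − k are at least 51, so the total is at least (12 − k)·51 + k·0.
This is ≤ 490, so (12 − k)·51 + 0k ≤ 490, which gives k ≥ 3.
Exactly 3 works: 3 values at 0 and 9 at 51 total 459; raise one of the low values by 31 (still ≤ 50) to hit 490.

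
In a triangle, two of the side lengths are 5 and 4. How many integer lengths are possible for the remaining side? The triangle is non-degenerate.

7

The triangle inequality gives |5 − 4| < c < 5 + 4, i.e. 1 < c < 9.
So c can be any integer from 2 to 8: 7 values.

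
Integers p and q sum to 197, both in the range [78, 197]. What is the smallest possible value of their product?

9282

pq = p(197 − p) is concave in p, so over [78, 119] it is minimized at an endpoint.
At the endpoint p = 78, q = 197 − 78 = 119, so pq = 78 × 119 = 9282.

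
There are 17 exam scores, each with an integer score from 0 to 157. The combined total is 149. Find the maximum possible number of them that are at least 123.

Suppose k of them are at least 123. Those contribute at least 123 each and the other 17 − k at least 0 each.
So the total is at least 123k + 0(17 − k) = 0 + 123k. This must be ≤ 149, giving k ≤ 1.
k = 1 is achieved by 1 value at 123 and 16 at 0, total 123; add 26 to one value (staying below 123) to reach 149.

1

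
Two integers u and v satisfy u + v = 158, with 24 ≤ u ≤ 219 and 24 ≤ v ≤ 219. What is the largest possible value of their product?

6241

For a fixed sum, the product uv is largest when u and v are as close as possible.
Taking u = 79 and v = 79 (both in [24, 219]) gives uv = 6241.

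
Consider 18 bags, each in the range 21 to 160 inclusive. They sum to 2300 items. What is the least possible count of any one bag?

21

To make one bag as small as possible, make the other 17 as large as possible.
The other 17 can take up 17 × 160 = 2720 ≥ 2300 − 21, so one bag can sit at its floor of 21.
Achievable: one at 21 and the other 17 totalling 2279, which fits since 17 × 21 ≤ 2279 ≤ 17 × 160.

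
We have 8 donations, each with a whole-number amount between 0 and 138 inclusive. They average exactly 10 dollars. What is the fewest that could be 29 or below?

The total is 8 × 10 = 80.
Let j be the number exceeding 29. Then the total is ≥ 30·j + 0·(8 − j) = 0 + 30j.
So 30j ≤ 80 and j ≤ 2; hence at least 8 − 2 = 6 are ≤ 29.
Exactly 6 works: 6 values at 0 and 2 at 30 total 60; raise one of the low values by 20 (still ≤ 29) to hit 80.

6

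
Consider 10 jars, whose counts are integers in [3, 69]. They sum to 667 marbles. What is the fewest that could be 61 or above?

Suppose at most 10 − j of them reach 61; then j values are ≤ 60 and the rest ≤ 69.
The total is then ≤ 60·j + 69·(10 − j) = 690 − 9j. For this to be ≥ 667 we need j ≤ 2, so at least 10 − 2 = 8 must reach 61.
Exactly 8 works: 8 values at 69 and 2 at 60 total 672; lower one of the high values by 5 (still ≥ 61) to hit 667.

8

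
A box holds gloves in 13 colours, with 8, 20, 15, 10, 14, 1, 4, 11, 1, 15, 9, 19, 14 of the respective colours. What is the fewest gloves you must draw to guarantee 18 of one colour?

137

In the worst case you take as many as possible of each colour without reaching 18: 8 + 17 + 15 + 10 + 14 + 1 + 4 + 11 + 1 + 15 + 9 + 17 + 14 = 136.
The next one must give 18 of some colour, so 136 + 1 = 137.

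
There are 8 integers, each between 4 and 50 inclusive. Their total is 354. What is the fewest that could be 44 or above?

If only k of them are at least 44, the other 8 − k are at most 43, so the total is at most k·50 + (8 − k)·43.
This must reach 354, so k·50 + (8 − k)·43 ≥ 354, giving k ≥ 2.
Exactly 2 works: 2 values at 50 and 6 at 43 total 358; lower one of the high values by 4 (still ≥ 44) to hit 354.

2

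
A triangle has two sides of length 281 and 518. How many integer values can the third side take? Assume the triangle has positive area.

The triangle inequality gives |281 − 518| < c < 281 + 518, i.e. 237 < c < 799.
So c can be any integer from 238 to 798: 561 values.

561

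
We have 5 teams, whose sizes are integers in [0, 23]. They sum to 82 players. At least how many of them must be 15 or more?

2

Suppose at most 5 − j of them reach 15; then j values are ≤ 14 and the rest ≤ 23.
The total is then ≤ 14·j + 23·(5 − j) = 115 − 9j. For this to be ≥ 82 we need j ≤ 3, so at least 5 − 3 = 2 must reach 15.
Exactly 2 works: 2 values at 23 and 3 at 14 total 88; lower one of the high values by 6 (still ≥ 15) to hit 82.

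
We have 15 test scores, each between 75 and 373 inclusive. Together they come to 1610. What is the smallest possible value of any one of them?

Minimizing one value means maximizing the remaining 14.
The other 14 can take up 14 × 373 = 5222 ≥ 1610 − 75, so one score can sit at its floor of 75.
Achievable: one at 75 and the other 14 totalling 1535, which fits since 14 × 75 ≤ 1535 ≤ 14 × 373.

75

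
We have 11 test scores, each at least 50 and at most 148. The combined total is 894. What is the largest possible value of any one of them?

To make one score as large as possible, make the other 10 as small as possible.
The other 10 contribute at least 10 × 50 = 500, leaving at most 894 − 500 = 394.
But each score is capped at 148, so the maximum is 148.
Achievable: one at 148 and the other 10 totalling 746, which fits since 10 × 50 ≤ 746 ≤ 10 × 148.

148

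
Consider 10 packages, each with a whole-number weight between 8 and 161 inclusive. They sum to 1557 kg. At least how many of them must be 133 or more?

Suppose at most 10 − j of them reach 133; then j values are ≤ 132 and the rest ≤ 161.
The total is then ≤ 132·j + 161·(10 − j) = 1610 − 29j. For this to be ≥ 1557 we need j ≤ 1, so at least 10 − 1 = 9 must reach 133.
Exactly 9 works: 9 values at 161 and 1 at 132 total 1581; lower one of the high values by 24 (still ≥ 133) to hit 1557.

9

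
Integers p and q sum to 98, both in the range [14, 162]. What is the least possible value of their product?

Since p + q is fixed, pushing one of them to its bound minimizes the product.
The extreme feasible split is p = 14, q = 84, giving pq = 1176.

1176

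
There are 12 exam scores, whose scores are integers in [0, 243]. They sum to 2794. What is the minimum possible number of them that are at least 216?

8

If only k of them are at least 216, the other 12 − k are at most 215, so the total is at most k·243 + (12 − k)·215.
This must reach 2794, so k·243 + (12 − k)·215 ≥ 2794, giving k ≥ 8.
Exactly 8 works: 8 values at 243 and 4 at 215 total 2804; lower one of the high values by 10 (still ≥ 216) to hit 2794.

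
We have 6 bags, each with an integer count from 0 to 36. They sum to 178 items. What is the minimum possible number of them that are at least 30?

Suppose at most 6 − j of them reach 30; then j values are ≤ 29 and the rest ≤ 36.
The total is then ≤ 29·j + 36·(6 − j) = 216 − 7j. For this to be ≥ 178 we need j ≤ 5, so at least 6 − 5 = 1 must reach 30.
Exactly 1 works: 1 value at 36 and 5 at 29 total 181; lower one of the high values by 3 (still ≥ 30) to hit 178.

1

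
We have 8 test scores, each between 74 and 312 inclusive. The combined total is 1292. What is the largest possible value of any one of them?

To make one score as large as possible, make the other 7 as small as possible.
The other 7 contribute at least 7 × 74 = 518, leaving at most 1292 − 518 = 774.
But each score is capped at 312, so the maximum is 312.
Achievable: one at 312 and the other 7 totalling 980, which fits since 7 × 74 ≤ 980 ≤ 7 × 312.

312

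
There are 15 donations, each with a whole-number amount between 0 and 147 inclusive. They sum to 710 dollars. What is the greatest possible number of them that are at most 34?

13

Suppose k of them are at most 34. Those contribute at most 34 each and the rest at most 147 each.
So the total is at most 34k + 147(15 − k) = 2205 − 113k. This must still be ≥ 710, so k ≤ 13.
k = 13 is achieved by 13 values at 34 and 2 at 147, total 736; lower one of the 147's by 26 (still > 34) to reach 710.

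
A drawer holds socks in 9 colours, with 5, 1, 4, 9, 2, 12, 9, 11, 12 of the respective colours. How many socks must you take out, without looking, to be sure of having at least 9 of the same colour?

53

In the worst case you take as many as possible of each colour without reaching 9: 5 + 1 + 4 + 8 + 2 + 8 + 8 + 8 + 8 = 52.
The next one must give 9 of some colour, so 52 + 1 = 53.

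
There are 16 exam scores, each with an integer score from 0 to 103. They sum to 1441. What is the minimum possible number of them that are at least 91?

If only k of them are at least 91, the other 16 − k are at most 90, so the total is at most k·103 + (16 − k)·90.
This must reach 1441, so k·103 + (16 − k)·90 ≥ 1441, giving k ≥ 1.
Exactly 1 works: 1 value at 103 and 15 at 90 total 1453; lower one of the high values by 12 (still ≥ 91) to hit 1441.

1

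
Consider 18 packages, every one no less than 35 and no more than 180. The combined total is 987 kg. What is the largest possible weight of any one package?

180

To make one package as large as possible, make the other 17 as small as possible.
The other 17 contribute at least 17 × 35 = 595, leaving at most 987 − 595 = 392.
But each package is capped at 180, so the maximum is 180.
Achievable: one at 180 and the other 17 totalling 807, which fits since 17 × 35 ≤ 807 ≤ 17 × 180.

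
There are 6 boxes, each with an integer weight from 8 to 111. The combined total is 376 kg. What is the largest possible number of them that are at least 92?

3

Suppose k of them are at least 92. Those contribute at least 92 each and the other 6 − k at least 8 each.
So the total is at least 92k + 8(6 − k) = 48 + 84k. This must be ≤ 376, giving k ≤ 3.
k = 3 is achieved by 3 values at 92 and 3 at 8, total 300; add 76 to one value (staying below 92) to reach 376.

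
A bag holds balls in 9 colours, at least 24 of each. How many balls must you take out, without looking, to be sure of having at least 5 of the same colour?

37

In the worst case you draw 4 of each of the 9 colours: 9 × 4 = 36.
One more forces 5 of some colour, so 36 + 1 = 37.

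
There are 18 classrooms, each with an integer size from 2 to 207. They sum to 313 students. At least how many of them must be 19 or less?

If only k of them are at most 19, the other 18 − k are at least 20, so the total is at least (18 − k)·20 + k·2.
This is ≤ 313, so (18 − k)·20 + 2k ≤ 313, which gives k ≥ 3.
Exactly 3 works: 3 values at 2 and 15 at 20 total 306; raise one of the low values by 7 (still ≤ 19) to hit 313.

3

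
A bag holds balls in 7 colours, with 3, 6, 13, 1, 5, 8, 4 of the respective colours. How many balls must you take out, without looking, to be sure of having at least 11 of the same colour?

In the worst case you take as many as possible of each colour without reaching 11: 3 + 6 + 10 + 1 + 5 + 8 + 4 = 37.
The next one must give 11 of some colour, so 37 + 1 = 38.

38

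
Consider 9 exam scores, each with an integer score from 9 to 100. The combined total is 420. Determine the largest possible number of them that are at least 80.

If k of the values are ≥ 80, the total is ≥ 80k + 9(9 − k).
Setting 80k + 9(9 − k) ≤ 420 gives 71k ≤ 339, so k ≤ 4.
k = 4 is achieved by 4 values at 80 and 5 at 9, total 365; add 55 to one value (staying below 80) to reach 420.

4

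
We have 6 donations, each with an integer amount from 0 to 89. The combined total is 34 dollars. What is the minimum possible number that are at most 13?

If only k of them are at most 13, the other 6 − k are at least 14, so the total is at least (6 − k)·14 + k·0.
This is ≤ 34, so (6 − k)·14 + 0k ≤ 34, which gives k ≥ 4.
Exactly 4 works: 4 values at 0 and 2 at 14 total 28; raise one of the low values by 6 (still ≤ 13) to hit 34.

4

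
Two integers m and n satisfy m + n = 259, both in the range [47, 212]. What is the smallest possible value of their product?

mn = m(259 − m) is concave in m, so over [47, 212] it is minimized at an endpoint.
The extreme feasible split is m = 47, n = 212, giving mn = 9964.

9964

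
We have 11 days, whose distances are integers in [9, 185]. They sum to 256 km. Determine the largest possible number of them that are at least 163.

1

Suppose k of them are at least 163. Those contribute at least 163 each and the other 11 − k at least 9 each.
So the total is at least 163k + 9(11 − k) = 99 + 154k. This must be ≤ 256, giving k ≤ 1.
k = 1 is achieved by 1 value at 163 and 10 at 9, total 253; add 3 to one value (staying below 163) to reach 256.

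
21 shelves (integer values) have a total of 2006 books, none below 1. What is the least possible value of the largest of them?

Some value must be at least ⌈2006/21⌉ = 96, since 21 × 95 = 1995 < 2006.
Taking 10 copies of 95 and 11 copies of 96 gives exactly 2006, so 96 is attained.

96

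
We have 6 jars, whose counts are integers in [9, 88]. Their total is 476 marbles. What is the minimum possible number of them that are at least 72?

3

If only k of them are at least 72, the other 6 − k are at most 71, so the total is at most k·88 + (6 − k)·71.
This must reach 476, so k·88 + (6 − k)·71 ≥ 476, giving k ≥ 3.
Exactly 3 works: 3 values at 88 and 3 at 71 total 477; lower one of the high values by 1 (still ≥ 72) to hit 476.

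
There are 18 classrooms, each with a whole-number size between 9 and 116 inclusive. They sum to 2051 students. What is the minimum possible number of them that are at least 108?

14

Suppose at most 18 − j of them reach 108; then j values are ≤ 107 and the rest ≤ 116.
The total is then ≤ 107·j + 116·(18 − j) = 2088 − 9j. For this to be ≥ 2051 we need j ≤ 4, so at least 18 − 4 = 14 must reach 108.
Exactly 14 works: 14 values at 116 and 4 at 107 total 2052; lower one of the high values by 1 (still ≥ 108) to hit 2051.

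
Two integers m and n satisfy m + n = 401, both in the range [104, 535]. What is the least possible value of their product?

30888

Since m + n is fixed, pushing one of them to its bound minimizes the product.
The extreme feasible split is m = 104, n = 297, giving mn = 30888.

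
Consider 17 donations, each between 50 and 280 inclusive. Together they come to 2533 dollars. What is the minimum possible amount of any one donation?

Minimizing one value means maximizing the remaining 16.
The other 16 can take up 16 × 280 = 4480 ≥ 2533 − 50, so one donation can sit at its floor of 50.
Achievable: one at 50 and the other 16 totalling 2483, which fits since 16 × 50 ≤ 2483 ≤ 16 × 280.

50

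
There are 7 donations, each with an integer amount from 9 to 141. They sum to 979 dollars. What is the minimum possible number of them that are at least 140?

Suppose at most 7 − j of them reach 140; then j values are ≤ 139 and the rest ≤ 141.
The total is then ≤ 139·j + 141·(7 − j) = 987 − 2j. For this to be ≥ 979 we need j ≤ 4, so at least 7 − 4 = 3 must reach 140.
Exactly 3 works: 3 values at 141 and 4 at 139 total 979.

3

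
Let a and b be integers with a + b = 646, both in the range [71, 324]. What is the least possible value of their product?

104328

Since a + b is fixed, pushing one of them to its bound minimizes the product.
The extreme feasible split is a = 322, b = 324, giving ab = 104328.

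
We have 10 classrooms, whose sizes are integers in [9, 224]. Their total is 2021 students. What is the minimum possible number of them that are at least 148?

8

Suppose at most 10 − j of them reach 148; then j values are ≤ 147 and the rest ≤ 224.
The total is then ≤ 147·j + 224·(10 − j) = 2240 − 77j. For this to be ≥ 2021 we need j ≤ 2, so at least 10 − 2 = 8 must reach 148.
Exactly 8 works: 8 values at 224 and 2 at 147 total 2086; lower one of the high values by 65 (still ≥ 148) to hit 2021.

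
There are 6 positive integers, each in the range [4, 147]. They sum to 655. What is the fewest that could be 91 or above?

If only k of them are at least 91, the other 6 − k are at most 90, so the total is at most k·147 + (6 − k)·90.
This must reach 655, so k·147 + (6 − k)·90 ≥ 655, giving k ≥ 3.
Exactly 3 works: 3 values at 147 and 3 at 90 total 711; lower one of the high values by 56 (still ≥ 91) to hit 655.

3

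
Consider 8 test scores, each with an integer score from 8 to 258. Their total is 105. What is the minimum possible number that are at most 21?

6

Let j be the number exceeding 21. Then the total is ≥ 22·j + 8·(8 − j) = 64 + 14j.
So 14j ≤ 41 and j ≤ 2; hence at least 8 − 2 = 6 are ≤ 21.
Exactly 6 works: 6 values at 8 and 2 at 22 total 92; raise one of the low values by 13 (still ≤ 21) to hit 105.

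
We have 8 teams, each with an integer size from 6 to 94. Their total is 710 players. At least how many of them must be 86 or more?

Suppose at most 8 − j of them reach 86; then j values are ≤ 85 and the rest ≤ 94.
The total is then ≤ 85·j + 94·(8 − j) = 752 − 9j. For this to be ≥ 710 we need j ≤ 4, so at least 8 − 4 = 4 must reach 86.
Exactly 4 works: 4 values at 94 and 4 at 85 total 716; lower one of the high values by 6 (still ≥ 86) to hit 710.

4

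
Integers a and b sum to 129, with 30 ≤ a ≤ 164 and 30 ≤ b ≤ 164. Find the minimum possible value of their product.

ab = a(129 − a) is concave in a, so over [30, 99] it is minimized at an endpoint.
The extreme feasible split is a = 30, b = 99, giving ab = 2970.

2970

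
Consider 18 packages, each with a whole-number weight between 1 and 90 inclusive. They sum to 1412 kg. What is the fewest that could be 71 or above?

8

If only k of them are at least 71, the other 18 − k are at most 70, so the total is at most k·90 + (18 − k)·70.
This must reach 1412, so k·90 + (18 − k)·70 ≥ 1412, giving k ≥ 8.
Exactly 8 works: 8 values at 90 and 10 at 70 total 1420; lower one of the high values by 8 (still ≥ 71) to hit 1412.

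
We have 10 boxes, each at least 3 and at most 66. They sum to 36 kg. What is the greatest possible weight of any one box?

Maximizing one value means minimizing the remaining 9.
The other 9 contribute at least 9 × 3 = 27, leaving at most 36 − 27 = 9.
Since 9 ≤ 66, this is achievable: one at 9 and 9 at 3.

9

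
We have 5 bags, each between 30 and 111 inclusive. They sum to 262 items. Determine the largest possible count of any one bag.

Maximizing one value means minimizing the remaining 4.
The other 4 contribute at least 4 × 30 = 120, leaving at most 262 − 120 = 142.
But each bag is capped at 111, so the maximum is 111.
Achievable: one at 111 and the other 4 totalling 151, which fits since 4 × 30 ≤ 151 ≤ 4 × 111.

111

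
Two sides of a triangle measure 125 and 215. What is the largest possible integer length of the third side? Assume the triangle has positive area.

The third side must be less than 125 + 215 = 340.
The largest integer below 340 is 339.

339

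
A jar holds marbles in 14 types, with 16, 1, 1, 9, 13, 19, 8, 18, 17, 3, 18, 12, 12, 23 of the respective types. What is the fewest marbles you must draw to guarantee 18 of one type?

In the worst case you take as many as possible of each type without reaching 18: 16 + 1 + 1 + 9 + 13 + 17 + 8 + 17 + 17 + 3 + 17 + 12 + 12 + 17 = 160.
The next one must give 18 of some type, so 160 + 1 = 161.

161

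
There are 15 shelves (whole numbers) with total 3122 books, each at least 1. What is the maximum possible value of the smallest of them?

The 15 values sum to 3122, so their minimum is at most ⌊3122/15⌋ = 208.
Equality holds with 13 values of 208 and 2 values of 209.

208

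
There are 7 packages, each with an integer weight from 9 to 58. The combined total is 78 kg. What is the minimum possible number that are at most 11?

2

Let j be the number exceeding 11. Then the total is ≥ 12·j + 9·(7 − j) = 63 + 3j.
So 3j ≤ 15 and j ≤ 5; hence at least 7 − 5 = 2 are ≤ 11.
Exactly 2 works: 2 values at 9 and 5 at 12 total 78.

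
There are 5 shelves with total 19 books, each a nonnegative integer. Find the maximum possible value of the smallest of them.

If every one of the 5 were at least 4, the total would be at least 5 × 4 = 20 > 19.
Taking 1 copy of 3 and 4 copies of 4 gives exactly 19, so 3 is attained.

3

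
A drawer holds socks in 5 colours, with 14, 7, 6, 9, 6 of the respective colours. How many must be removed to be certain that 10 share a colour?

38

In the worst case you take as many as possible of each colour without reaching 10: 9 + 7 + 6 + 9 + 6 = 37.
The next one must give 10 of some colour, so 37 + 1 = 38.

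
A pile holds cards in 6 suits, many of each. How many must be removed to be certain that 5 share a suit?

You could draw 4 of every suit without reaching 5 of any — 24 in all.
One more forces 5 of some suit, so 24 + 1 = 25.

25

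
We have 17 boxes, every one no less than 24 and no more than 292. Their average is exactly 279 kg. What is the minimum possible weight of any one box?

Minimizing one value means maximizing the remaining 16.
The total is 17 × 279 = 4743.
The other 16 contribute at most 16 × 292 = 4672, leaving at least 4743 − 4672 = 71.
Since 71 ≥ 24, this is achievable: one at 71 and 16 at 292.

71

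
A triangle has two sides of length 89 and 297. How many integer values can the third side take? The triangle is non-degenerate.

177

The triangle inequality gives |89 − 297| < c < 89 + 297, i.e. 208 < c < 386.
So c can be any integer from 209 to 385: 177 values.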